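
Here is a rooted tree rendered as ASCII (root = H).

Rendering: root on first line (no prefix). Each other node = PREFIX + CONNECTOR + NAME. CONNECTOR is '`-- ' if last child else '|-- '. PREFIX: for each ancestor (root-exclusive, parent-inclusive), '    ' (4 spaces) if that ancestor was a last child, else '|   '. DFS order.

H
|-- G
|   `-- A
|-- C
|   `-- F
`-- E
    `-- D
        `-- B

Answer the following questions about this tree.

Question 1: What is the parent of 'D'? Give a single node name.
Scan adjacency: D appears as child of E

Answer: E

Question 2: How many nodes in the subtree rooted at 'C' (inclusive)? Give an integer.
Subtree rooted at C contains: C, F
Count = 2

Answer: 2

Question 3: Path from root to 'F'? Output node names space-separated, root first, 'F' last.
Walk down from root: H -> C -> F

Answer: H C F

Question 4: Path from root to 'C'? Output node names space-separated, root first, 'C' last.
Walk down from root: H -> C

Answer: H C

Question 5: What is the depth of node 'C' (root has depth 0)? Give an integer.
Path from root to C: H -> C
Depth = number of edges = 1

Answer: 1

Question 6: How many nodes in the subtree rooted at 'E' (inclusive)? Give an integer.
Answer: 3

Derivation:
Subtree rooted at E contains: B, D, E
Count = 3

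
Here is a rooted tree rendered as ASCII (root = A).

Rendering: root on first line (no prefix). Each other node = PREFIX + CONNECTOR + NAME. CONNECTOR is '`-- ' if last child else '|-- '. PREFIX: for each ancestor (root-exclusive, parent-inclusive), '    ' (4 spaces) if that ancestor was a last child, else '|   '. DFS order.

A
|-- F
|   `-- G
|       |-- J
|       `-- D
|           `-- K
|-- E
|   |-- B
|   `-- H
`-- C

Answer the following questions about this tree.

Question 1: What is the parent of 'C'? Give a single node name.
Answer: A

Derivation:
Scan adjacency: C appears as child of A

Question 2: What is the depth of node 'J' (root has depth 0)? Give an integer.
Path from root to J: A -> F -> G -> J
Depth = number of edges = 3

Answer: 3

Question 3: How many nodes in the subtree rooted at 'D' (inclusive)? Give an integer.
Answer: 2

Derivation:
Subtree rooted at D contains: D, K
Count = 2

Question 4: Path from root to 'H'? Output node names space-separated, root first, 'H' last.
Walk down from root: A -> E -> H

Answer: A E H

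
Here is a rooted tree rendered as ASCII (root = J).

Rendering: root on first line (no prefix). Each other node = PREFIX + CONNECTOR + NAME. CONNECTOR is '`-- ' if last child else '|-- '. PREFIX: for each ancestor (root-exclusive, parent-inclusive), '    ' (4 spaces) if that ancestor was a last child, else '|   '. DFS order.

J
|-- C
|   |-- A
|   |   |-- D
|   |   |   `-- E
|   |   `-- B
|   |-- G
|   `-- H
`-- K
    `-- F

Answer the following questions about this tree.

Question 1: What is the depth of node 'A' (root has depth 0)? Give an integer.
Answer: 2

Derivation:
Path from root to A: J -> C -> A
Depth = number of edges = 2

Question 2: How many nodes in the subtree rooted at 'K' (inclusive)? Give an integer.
Answer: 2

Derivation:
Subtree rooted at K contains: F, K
Count = 2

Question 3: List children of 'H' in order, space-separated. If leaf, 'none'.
Node H's children (from adjacency): (leaf)

Answer: none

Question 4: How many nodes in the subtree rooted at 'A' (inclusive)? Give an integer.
Subtree rooted at A contains: A, B, D, E
Count = 4

Answer: 4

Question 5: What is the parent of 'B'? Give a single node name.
Scan adjacency: B appears as child of A

Answer: A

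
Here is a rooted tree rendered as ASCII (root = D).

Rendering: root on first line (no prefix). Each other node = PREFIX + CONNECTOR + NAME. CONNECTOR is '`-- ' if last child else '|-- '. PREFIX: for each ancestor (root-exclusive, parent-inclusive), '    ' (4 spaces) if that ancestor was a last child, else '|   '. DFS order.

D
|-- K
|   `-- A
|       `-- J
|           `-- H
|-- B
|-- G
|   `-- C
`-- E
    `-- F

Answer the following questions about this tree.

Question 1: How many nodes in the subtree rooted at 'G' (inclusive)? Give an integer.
Answer: 2

Derivation:
Subtree rooted at G contains: C, G
Count = 2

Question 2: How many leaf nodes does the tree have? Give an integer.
Answer: 4

Derivation:
Leaves (nodes with no children): B, C, F, H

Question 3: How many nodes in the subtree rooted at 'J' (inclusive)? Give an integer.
Subtree rooted at J contains: H, J
Count = 2

Answer: 2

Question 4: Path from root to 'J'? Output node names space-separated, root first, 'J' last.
Walk down from root: D -> K -> A -> J

Answer: D K A J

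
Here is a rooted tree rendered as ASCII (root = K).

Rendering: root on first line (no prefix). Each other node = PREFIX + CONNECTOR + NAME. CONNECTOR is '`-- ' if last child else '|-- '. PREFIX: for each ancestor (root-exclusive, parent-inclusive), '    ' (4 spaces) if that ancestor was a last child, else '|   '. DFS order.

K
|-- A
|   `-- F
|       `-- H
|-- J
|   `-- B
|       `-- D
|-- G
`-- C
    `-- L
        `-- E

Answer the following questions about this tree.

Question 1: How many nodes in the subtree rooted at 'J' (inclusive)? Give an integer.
Answer: 3

Derivation:
Subtree rooted at J contains: B, D, J
Count = 3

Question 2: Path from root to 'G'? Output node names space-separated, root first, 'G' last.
Answer: K G

Derivation:
Walk down from root: K -> G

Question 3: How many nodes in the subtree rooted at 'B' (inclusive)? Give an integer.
Answer: 2

Derivation:
Subtree rooted at B contains: B, D
Count = 2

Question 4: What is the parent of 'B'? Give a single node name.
Answer: J

Derivation:
Scan adjacency: B appears as child of J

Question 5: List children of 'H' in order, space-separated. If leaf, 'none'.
Node H's children (from adjacency): (leaf)

Answer: none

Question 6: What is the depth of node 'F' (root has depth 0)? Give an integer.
Path from root to F: K -> A -> F
Depth = number of edges = 2

Answer: 2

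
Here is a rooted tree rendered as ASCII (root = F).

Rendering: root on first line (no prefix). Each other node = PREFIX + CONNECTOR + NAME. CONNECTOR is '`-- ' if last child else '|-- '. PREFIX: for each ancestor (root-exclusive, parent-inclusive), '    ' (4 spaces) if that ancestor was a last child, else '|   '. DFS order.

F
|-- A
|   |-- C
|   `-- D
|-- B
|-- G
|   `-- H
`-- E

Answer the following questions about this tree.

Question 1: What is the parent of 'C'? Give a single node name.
Answer: A

Derivation:
Scan adjacency: C appears as child of A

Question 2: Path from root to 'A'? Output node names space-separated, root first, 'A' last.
Answer: F A

Derivation:
Walk down from root: F -> A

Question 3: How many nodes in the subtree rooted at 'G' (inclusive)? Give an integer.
Subtree rooted at G contains: G, H
Count = 2

Answer: 2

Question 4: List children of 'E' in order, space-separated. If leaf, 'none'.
Answer: none

Derivation:
Node E's children (from adjacency): (leaf)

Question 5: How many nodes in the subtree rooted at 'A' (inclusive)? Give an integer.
Subtree rooted at A contains: A, C, D
Count = 3

Answer: 3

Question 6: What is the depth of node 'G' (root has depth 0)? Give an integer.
Answer: 1

Derivation:
Path from root to G: F -> G
Depth = number of edges = 1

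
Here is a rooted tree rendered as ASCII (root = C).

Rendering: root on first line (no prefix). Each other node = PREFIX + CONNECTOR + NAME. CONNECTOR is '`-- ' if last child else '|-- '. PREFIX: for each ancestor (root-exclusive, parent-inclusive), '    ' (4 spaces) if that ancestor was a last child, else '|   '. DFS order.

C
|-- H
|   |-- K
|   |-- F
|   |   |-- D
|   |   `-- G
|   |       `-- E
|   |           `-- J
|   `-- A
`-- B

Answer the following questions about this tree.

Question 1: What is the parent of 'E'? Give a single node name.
Scan adjacency: E appears as child of G

Answer: G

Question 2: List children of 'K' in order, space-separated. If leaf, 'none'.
Node K's children (from adjacency): (leaf)

Answer: none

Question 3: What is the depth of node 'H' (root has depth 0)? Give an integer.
Answer: 1

Derivation:
Path from root to H: C -> H
Depth = number of edges = 1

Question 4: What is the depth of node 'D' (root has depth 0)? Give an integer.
Path from root to D: C -> H -> F -> D
Depth = number of edges = 3

Answer: 3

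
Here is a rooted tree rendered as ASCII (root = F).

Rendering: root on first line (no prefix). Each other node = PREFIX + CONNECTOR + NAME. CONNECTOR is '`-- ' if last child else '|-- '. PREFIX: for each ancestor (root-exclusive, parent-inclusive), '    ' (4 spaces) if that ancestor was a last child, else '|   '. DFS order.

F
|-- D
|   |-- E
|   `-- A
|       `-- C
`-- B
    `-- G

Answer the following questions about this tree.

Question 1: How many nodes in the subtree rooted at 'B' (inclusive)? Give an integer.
Subtree rooted at B contains: B, G
Count = 2

Answer: 2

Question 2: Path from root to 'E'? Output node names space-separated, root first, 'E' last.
Walk down from root: F -> D -> E

Answer: F D E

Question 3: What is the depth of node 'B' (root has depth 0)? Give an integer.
Answer: 1

Derivation:
Path from root to B: F -> B
Depth = number of edges = 1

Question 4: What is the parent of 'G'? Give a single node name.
Answer: B

Derivation:
Scan adjacency: G appears as child of B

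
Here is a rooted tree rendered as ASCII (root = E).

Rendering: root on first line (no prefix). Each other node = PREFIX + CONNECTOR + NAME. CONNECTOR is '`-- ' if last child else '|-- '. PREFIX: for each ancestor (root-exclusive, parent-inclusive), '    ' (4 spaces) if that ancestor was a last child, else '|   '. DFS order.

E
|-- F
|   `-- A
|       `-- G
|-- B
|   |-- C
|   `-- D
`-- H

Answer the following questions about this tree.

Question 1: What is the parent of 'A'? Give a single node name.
Scan adjacency: A appears as child of F

Answer: F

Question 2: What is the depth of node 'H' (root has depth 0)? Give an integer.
Path from root to H: E -> H
Depth = number of edges = 1

Answer: 1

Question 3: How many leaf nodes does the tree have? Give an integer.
Answer: 4

Derivation:
Leaves (nodes with no children): C, D, G, H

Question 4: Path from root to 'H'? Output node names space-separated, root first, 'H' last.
Walk down from root: E -> H

Answer: E H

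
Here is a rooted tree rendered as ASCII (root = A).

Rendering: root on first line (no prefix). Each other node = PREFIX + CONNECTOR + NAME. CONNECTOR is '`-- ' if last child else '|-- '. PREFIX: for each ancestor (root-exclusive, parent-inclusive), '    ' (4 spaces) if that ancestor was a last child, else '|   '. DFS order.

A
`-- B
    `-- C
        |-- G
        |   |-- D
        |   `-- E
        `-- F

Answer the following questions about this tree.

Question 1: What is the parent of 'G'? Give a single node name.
Scan adjacency: G appears as child of C

Answer: C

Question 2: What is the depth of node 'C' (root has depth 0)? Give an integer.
Answer: 2

Derivation:
Path from root to C: A -> B -> C
Depth = number of edges = 2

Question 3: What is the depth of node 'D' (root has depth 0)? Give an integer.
Path from root to D: A -> B -> C -> G -> D
Depth = number of edges = 4

Answer: 4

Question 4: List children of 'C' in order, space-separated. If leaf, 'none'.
Answer: G F

Derivation:
Node C's children (from adjacency): G, F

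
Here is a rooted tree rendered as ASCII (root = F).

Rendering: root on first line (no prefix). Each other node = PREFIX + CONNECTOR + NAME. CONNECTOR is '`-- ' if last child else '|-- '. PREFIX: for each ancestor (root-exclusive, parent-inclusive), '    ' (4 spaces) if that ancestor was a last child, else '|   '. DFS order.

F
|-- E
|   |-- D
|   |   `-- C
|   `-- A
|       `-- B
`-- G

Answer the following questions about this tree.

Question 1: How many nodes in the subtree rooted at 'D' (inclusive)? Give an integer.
Subtree rooted at D contains: C, D
Count = 2

Answer: 2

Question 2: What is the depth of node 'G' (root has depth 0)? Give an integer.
Path from root to G: F -> G
Depth = number of edges = 1

Answer: 1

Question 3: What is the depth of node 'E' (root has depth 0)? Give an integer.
Path from root to E: F -> E
Depth = number of edges = 1

Answer: 1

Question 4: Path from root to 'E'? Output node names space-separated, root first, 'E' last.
Answer: F E

Derivation:
Walk down from root: F -> E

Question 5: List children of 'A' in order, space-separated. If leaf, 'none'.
Answer: B

Derivation:
Node A's children (from adjacency): B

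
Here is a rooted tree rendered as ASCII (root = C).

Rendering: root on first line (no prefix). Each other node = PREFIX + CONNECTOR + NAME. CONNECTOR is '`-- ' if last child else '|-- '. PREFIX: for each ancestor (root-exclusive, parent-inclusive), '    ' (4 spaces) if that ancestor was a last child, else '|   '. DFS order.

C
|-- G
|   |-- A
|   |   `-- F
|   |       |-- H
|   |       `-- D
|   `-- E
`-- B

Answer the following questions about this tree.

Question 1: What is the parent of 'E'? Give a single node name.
Scan adjacency: E appears as child of G

Answer: G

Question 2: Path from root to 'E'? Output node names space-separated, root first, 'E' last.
Answer: C G E

Derivation:
Walk down from root: C -> G -> E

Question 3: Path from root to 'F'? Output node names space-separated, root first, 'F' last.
Answer: C G A F

Derivation:
Walk down from root: C -> G -> A -> F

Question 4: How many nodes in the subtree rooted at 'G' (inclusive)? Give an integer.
Answer: 6

Derivation:
Subtree rooted at G contains: A, D, E, F, G, H
Count = 6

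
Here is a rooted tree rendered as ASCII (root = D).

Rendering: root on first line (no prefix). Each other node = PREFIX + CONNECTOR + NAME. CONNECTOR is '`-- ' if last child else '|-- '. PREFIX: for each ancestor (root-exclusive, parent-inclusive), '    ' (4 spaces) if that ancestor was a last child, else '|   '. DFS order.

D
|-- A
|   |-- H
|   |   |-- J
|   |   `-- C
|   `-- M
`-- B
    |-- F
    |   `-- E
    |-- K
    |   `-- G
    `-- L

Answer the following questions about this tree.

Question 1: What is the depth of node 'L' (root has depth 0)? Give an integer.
Answer: 2

Derivation:
Path from root to L: D -> B -> L
Depth = number of edges = 2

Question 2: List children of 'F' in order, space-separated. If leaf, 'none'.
Answer: E

Derivation:
Node F's children (from adjacency): E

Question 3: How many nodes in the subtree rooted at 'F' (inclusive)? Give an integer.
Subtree rooted at F contains: E, F
Count = 2

Answer: 2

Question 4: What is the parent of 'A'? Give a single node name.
Scan adjacency: A appears as child of D

Answer: D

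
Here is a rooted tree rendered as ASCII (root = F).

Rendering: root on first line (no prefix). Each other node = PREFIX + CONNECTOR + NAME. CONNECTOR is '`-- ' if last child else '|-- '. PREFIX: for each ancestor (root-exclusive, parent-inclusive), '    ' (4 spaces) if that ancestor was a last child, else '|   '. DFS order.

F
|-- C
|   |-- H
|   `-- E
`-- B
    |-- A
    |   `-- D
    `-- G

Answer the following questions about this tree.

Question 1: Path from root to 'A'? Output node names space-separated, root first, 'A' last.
Answer: F B A

Derivation:
Walk down from root: F -> B -> A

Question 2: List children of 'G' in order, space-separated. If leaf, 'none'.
Answer: none

Derivation:
Node G's children (from adjacency): (leaf)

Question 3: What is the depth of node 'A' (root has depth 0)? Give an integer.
Path from root to A: F -> B -> A
Depth = number of edges = 2

Answer: 2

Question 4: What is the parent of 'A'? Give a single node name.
Scan adjacency: A appears as child of B

Answer: B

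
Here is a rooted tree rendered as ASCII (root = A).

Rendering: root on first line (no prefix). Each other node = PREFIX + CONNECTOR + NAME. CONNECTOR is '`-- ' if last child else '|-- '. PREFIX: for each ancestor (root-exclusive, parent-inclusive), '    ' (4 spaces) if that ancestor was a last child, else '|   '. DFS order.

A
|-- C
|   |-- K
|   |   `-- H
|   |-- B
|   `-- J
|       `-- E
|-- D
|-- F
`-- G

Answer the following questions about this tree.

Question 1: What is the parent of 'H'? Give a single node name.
Answer: K

Derivation:
Scan adjacency: H appears as child of K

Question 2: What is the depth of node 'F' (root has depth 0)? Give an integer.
Path from root to F: A -> F
Depth = number of edges = 1

Answer: 1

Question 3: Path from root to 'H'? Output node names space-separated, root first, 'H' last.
Answer: A C K H

Derivation:
Walk down from root: A -> C -> K -> H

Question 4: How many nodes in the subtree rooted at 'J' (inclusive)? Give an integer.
Subtree rooted at J contains: E, J
Count = 2

Answer: 2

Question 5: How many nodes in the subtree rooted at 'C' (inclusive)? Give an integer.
Answer: 6

Derivation:
Subtree rooted at C contains: B, C, E, H, J, K
Count = 6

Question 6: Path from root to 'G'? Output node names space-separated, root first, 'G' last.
Walk down from root: A -> G

Answer: A G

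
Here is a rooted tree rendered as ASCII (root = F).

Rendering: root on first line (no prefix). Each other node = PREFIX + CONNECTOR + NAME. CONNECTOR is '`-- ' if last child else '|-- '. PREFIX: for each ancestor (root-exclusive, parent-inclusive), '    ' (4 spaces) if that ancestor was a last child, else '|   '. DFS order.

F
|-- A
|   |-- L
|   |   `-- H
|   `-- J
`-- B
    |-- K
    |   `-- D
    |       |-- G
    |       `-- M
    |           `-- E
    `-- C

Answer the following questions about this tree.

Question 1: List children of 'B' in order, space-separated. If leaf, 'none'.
Node B's children (from adjacency): K, C

Answer: K C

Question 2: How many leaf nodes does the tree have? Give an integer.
Leaves (nodes with no children): C, E, G, H, J

Answer: 5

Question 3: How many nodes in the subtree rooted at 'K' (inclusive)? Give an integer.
Answer: 5

Derivation:
Subtree rooted at K contains: D, E, G, K, M
Count = 5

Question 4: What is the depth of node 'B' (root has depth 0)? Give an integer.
Answer: 1

Derivation:
Path from root to B: F -> B
Depth = number of edges = 1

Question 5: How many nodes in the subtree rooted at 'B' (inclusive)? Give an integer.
Answer: 7

Derivation:
Subtree rooted at B contains: B, C, D, E, G, K, M
Count = 7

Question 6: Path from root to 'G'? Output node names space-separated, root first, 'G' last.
Answer: F B K D G

Derivation:
Walk down from root: F -> B -> K -> D -> G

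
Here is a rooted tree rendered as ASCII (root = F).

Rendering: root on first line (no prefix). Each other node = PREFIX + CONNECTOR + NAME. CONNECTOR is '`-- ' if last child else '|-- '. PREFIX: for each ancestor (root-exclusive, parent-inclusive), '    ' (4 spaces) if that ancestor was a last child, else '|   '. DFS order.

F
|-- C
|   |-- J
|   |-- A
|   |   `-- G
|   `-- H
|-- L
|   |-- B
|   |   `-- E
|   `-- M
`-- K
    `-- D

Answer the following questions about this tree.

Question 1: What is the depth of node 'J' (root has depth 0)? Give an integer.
Answer: 2

Derivation:
Path from root to J: F -> C -> J
Depth = number of edges = 2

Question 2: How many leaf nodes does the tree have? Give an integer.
Leaves (nodes with no children): D, E, G, H, J, M

Answer: 6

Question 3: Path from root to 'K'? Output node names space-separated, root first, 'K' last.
Walk down from root: F -> K

Answer: F K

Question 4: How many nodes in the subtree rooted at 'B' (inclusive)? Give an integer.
Subtree rooted at B contains: B, E
Count = 2

Answer: 2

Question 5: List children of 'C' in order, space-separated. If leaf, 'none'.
Answer: J A H

Derivation:
Node C's children (from adjacency): J, A, H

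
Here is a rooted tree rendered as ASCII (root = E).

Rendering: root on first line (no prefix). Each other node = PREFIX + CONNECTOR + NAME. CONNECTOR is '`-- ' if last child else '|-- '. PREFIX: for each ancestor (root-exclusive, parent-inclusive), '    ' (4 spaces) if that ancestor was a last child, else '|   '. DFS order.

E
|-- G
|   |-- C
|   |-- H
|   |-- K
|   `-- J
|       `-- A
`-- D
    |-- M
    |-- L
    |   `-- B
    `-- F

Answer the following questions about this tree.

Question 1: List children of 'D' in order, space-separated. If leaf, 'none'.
Answer: M L F

Derivation:
Node D's children (from adjacency): M, L, F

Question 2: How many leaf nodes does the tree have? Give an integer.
Answer: 7

Derivation:
Leaves (nodes with no children): A, B, C, F, H, K, M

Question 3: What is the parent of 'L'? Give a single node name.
Answer: D

Derivation:
Scan adjacency: L appears as child of D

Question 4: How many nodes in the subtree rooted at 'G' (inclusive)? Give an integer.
Answer: 6

Derivation:
Subtree rooted at G contains: A, C, G, H, J, K
Count = 6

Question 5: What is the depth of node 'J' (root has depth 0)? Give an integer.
Answer: 2

Derivation:
Path from root to J: E -> G -> J
Depth = number of edges = 2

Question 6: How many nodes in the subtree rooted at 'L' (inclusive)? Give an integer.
Subtree rooted at L contains: B, L
Count = 2

Answer: 2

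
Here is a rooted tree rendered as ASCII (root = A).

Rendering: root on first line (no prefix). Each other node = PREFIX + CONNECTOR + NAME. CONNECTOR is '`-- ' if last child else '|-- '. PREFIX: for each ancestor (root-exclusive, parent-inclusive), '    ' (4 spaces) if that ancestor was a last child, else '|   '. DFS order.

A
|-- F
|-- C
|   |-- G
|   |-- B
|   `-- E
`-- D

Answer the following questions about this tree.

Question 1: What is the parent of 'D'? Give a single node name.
Scan adjacency: D appears as child of A

Answer: A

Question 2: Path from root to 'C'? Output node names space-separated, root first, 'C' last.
Answer: A C

Derivation:
Walk down from root: A -> C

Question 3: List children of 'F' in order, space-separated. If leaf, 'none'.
Answer: none

Derivation:
Node F's children (from adjacency): (leaf)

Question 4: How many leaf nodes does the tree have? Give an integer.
Answer: 5

Derivation:
Leaves (nodes with no children): B, D, E, F, G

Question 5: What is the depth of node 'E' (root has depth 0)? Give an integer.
Path from root to E: A -> C -> E
Depth = number of edges = 2

Answer: 2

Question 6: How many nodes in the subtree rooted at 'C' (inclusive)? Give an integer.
Subtree rooted at C contains: B, C, E, G
Count = 4

Answer: 4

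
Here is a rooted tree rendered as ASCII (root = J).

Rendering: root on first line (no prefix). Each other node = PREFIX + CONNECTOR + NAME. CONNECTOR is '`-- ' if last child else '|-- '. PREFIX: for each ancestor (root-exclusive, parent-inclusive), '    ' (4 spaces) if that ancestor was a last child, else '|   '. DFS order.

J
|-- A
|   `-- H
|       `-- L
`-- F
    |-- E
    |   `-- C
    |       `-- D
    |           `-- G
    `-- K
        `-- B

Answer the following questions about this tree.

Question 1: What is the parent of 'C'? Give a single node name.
Answer: E

Derivation:
Scan adjacency: C appears as child of E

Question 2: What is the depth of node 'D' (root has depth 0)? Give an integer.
Path from root to D: J -> F -> E -> C -> D
Depth = number of edges = 4

Answer: 4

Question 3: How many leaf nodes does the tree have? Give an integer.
Answer: 3

Derivation:
Leaves (nodes with no children): B, G, L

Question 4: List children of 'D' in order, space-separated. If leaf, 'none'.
Answer: G

Derivation:
Node D's children (from adjacency): G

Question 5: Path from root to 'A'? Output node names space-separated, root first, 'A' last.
Answer: J A

Derivation:
Walk down from root: J -> A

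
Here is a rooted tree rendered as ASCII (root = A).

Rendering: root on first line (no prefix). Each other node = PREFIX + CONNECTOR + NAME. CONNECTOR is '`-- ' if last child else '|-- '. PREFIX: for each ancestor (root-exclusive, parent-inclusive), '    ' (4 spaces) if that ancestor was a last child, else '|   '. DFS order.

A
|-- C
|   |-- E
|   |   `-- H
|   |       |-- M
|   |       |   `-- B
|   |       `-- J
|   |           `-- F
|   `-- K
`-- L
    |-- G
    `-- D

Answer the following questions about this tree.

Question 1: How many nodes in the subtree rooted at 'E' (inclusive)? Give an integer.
Answer: 6

Derivation:
Subtree rooted at E contains: B, E, F, H, J, M
Count = 6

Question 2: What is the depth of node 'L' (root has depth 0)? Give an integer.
Path from root to L: A -> L
Depth = number of edges = 1

Answer: 1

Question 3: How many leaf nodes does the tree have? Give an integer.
Leaves (nodes with no children): B, D, F, G, K

Answer: 5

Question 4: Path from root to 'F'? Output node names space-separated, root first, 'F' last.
Walk down from root: A -> C -> E -> H -> J -> F

Answer: A C E H J F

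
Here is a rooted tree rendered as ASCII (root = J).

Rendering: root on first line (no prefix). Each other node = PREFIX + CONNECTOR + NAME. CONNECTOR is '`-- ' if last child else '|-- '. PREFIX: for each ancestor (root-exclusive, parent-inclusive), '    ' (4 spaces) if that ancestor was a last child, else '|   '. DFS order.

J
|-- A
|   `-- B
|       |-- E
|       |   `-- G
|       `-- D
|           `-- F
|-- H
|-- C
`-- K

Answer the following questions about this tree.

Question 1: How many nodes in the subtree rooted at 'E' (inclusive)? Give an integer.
Answer: 2

Derivation:
Subtree rooted at E contains: E, G
Count = 2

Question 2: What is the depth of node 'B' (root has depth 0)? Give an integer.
Path from root to B: J -> A -> B
Depth = number of edges = 2

Answer: 2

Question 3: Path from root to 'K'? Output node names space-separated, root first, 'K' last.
Answer: J K

Derivation:
Walk down from root: J -> K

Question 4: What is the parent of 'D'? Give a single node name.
Scan adjacency: D appears as child of B

Answer: B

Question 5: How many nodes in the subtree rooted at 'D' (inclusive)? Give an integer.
Subtree rooted at D contains: D, F
Count = 2

Answer: 2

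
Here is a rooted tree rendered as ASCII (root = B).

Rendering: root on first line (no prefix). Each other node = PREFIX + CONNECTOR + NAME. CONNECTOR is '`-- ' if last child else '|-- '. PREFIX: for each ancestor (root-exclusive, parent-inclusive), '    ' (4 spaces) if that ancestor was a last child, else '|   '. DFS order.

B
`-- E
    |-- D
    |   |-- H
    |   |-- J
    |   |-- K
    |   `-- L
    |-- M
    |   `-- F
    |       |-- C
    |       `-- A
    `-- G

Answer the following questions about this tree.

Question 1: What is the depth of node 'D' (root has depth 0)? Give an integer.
Answer: 2

Derivation:
Path from root to D: B -> E -> D
Depth = number of edges = 2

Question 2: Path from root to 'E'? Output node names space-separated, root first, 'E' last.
Answer: B E

Derivation:
Walk down from root: B -> E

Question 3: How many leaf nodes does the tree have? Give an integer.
Answer: 7

Derivation:
Leaves (nodes with no children): A, C, G, H, J, K, L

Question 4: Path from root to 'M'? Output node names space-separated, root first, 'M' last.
Answer: B E M

Derivation:
Walk down from root: B -> E -> M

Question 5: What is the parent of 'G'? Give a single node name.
Scan adjacency: G appears as child of E

Answer: E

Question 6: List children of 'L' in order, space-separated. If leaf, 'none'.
Answer: none

Derivation:
Node L's children (from adjacency): (leaf)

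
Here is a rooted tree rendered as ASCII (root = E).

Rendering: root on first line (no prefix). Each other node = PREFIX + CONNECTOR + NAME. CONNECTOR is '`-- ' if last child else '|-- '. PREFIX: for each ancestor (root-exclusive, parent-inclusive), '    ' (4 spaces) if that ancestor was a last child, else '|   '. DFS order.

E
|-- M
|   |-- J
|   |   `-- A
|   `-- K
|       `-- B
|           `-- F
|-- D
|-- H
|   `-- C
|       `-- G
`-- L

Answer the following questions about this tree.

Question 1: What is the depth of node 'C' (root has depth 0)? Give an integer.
Path from root to C: E -> H -> C
Depth = number of edges = 2

Answer: 2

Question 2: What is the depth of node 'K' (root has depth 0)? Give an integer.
Path from root to K: E -> M -> K
Depth = number of edges = 2

Answer: 2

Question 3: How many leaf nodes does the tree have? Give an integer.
Answer: 5

Derivation:
Leaves (nodes with no children): A, D, F, G, L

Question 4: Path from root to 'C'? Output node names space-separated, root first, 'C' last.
Walk down from root: E -> H -> C

Answer: E H C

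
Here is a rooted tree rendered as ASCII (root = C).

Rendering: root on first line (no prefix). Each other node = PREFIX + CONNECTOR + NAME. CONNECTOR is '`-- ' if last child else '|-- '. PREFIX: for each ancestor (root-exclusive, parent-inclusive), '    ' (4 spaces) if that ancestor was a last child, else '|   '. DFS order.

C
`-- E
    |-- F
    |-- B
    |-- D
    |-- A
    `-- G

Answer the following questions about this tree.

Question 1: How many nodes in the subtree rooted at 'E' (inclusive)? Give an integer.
Subtree rooted at E contains: A, B, D, E, F, G
Count = 6

Answer: 6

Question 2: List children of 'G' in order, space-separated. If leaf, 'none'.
Node G's children (from adjacency): (leaf)

Answer: none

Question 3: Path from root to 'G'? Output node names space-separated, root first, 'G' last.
Walk down from root: C -> E -> G

Answer: C E G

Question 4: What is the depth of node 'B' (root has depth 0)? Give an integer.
Path from root to B: C -> E -> B
Depth = number of edges = 2

Answer: 2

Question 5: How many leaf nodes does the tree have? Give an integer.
Leaves (nodes with no children): A, B, D, F, G

Answer: 5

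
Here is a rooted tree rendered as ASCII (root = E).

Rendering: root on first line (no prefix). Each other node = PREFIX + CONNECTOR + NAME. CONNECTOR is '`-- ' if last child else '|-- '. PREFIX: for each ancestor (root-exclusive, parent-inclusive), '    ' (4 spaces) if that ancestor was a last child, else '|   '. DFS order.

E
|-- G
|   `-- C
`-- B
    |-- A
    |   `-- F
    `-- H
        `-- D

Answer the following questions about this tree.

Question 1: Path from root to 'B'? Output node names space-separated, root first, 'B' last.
Answer: E B

Derivation:
Walk down from root: E -> B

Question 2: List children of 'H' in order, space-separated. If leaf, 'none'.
Node H's children (from adjacency): D

Answer: D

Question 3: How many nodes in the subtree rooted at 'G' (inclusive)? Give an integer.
Answer: 2

Derivation:
Subtree rooted at G contains: C, G
Count = 2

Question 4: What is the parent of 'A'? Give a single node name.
Answer: B

Derivation:
Scan adjacency: A appears as child of B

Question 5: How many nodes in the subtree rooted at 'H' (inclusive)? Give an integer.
Subtree rooted at H contains: D, H
Count = 2

Answer: 2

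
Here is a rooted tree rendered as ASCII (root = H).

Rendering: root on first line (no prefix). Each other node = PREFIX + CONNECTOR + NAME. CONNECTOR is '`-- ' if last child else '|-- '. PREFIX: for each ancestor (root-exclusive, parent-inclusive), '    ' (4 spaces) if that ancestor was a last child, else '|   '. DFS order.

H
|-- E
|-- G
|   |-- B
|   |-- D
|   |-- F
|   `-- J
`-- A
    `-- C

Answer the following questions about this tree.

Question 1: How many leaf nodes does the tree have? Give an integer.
Leaves (nodes with no children): B, C, D, E, F, J

Answer: 6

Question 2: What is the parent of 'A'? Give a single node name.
Answer: H

Derivation:
Scan adjacency: A appears as child of H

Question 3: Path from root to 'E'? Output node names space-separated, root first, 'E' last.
Answer: H E

Derivation:
Walk down from root: H -> E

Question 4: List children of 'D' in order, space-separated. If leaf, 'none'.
Node D's children (from adjacency): (leaf)

Answer: none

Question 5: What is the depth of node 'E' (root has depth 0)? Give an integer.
Path from root to E: H -> E
Depth = number of edges = 1

Answer: 1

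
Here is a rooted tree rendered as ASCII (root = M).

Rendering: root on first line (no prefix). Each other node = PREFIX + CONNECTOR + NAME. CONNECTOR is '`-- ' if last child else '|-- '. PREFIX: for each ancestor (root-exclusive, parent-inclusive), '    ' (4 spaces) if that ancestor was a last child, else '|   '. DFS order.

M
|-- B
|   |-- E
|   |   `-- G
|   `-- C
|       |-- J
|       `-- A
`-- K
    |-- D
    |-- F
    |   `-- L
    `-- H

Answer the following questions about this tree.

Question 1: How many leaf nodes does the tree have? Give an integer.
Answer: 6

Derivation:
Leaves (nodes with no children): A, D, G, H, J, L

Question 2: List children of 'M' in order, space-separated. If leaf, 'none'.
Node M's children (from adjacency): B, K

Answer: B K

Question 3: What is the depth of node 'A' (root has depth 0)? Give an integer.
Path from root to A: M -> B -> C -> A
Depth = number of edges = 3

Answer: 3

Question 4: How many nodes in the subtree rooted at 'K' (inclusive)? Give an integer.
Answer: 5

Derivation:
Subtree rooted at K contains: D, F, H, K, L
Count = 5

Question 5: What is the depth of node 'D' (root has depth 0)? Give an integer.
Path from root to D: M -> K -> D
Depth = number of edges = 2

Answer: 2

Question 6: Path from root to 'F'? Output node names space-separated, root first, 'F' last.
Answer: M K F

Derivation:
Walk down from root: M -> K -> F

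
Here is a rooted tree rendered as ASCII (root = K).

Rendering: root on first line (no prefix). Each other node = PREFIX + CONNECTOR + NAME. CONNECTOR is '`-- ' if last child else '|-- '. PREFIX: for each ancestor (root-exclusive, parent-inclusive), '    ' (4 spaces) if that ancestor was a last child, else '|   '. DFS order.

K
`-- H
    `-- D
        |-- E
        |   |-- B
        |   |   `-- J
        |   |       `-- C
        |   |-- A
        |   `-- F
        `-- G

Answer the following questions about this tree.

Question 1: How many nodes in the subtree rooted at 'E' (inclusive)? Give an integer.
Answer: 6

Derivation:
Subtree rooted at E contains: A, B, C, E, F, J
Count = 6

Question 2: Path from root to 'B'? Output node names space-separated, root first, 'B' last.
Answer: K H D E B

Derivation:
Walk down from root: K -> H -> D -> E -> B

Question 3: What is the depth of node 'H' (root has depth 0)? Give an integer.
Path from root to H: K -> H
Depth = number of edges = 1

Answer: 1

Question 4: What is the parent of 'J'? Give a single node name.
Answer: B

Derivation:
Scan adjacency: J appears as child of B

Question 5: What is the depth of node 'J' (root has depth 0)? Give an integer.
Answer: 5

Derivation:
Path from root to J: K -> H -> D -> E -> B -> J
Depth = number of edges = 5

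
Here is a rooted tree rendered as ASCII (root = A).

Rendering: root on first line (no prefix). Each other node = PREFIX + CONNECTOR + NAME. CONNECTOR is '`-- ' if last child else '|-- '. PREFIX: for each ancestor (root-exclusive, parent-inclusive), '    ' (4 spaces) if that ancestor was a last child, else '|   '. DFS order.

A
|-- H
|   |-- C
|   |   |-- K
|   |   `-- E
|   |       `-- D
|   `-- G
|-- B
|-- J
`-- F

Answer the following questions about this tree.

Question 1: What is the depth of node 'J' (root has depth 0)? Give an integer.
Answer: 1

Derivation:
Path from root to J: A -> J
Depth = number of edges = 1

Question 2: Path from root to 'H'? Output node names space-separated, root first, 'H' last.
Answer: A H

Derivation:
Walk down from root: A -> H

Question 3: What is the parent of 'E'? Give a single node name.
Scan adjacency: E appears as child of C

Answer: C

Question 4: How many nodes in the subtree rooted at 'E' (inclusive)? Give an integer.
Answer: 2

Derivation:
Subtree rooted at E contains: D, E
Count = 2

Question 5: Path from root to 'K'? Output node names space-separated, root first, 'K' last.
Walk down from root: A -> H -> C -> K

Answer: A H C K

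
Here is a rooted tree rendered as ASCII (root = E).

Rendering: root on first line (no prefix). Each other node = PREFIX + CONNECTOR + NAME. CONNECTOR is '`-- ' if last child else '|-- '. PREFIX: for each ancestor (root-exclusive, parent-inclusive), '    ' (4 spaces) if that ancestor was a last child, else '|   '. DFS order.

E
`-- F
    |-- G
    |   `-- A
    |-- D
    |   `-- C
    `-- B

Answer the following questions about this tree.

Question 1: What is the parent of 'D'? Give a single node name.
Answer: F

Derivation:
Scan adjacency: D appears as child of F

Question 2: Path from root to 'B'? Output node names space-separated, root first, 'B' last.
Answer: E F B

Derivation:
Walk down from root: E -> F -> B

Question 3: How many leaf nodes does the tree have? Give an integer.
Answer: 3

Derivation:
Leaves (nodes with no children): A, B, C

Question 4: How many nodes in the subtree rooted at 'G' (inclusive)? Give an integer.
Subtree rooted at G contains: A, G
Count = 2

Answer: 2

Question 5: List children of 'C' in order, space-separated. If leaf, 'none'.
Node C's children (from adjacency): (leaf)

Answer: none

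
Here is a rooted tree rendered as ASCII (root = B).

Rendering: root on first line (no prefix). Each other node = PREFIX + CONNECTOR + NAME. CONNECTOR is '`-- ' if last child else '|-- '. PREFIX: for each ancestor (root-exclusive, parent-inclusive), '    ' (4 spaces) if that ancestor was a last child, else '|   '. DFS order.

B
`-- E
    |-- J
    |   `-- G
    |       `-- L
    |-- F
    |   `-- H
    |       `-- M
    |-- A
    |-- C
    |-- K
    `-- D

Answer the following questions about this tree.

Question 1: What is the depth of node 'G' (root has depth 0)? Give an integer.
Answer: 3

Derivation:
Path from root to G: B -> E -> J -> G
Depth = number of edges = 3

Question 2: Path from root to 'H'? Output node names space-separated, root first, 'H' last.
Walk down from root: B -> E -> F -> H

Answer: B E F H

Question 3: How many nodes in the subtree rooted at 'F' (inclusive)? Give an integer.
Answer: 3

Derivation:
Subtree rooted at F contains: F, H, M
Count = 3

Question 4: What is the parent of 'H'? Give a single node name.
Scan adjacency: H appears as child of F

Answer: F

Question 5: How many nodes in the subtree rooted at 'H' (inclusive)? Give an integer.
Answer: 2

Derivation:
Subtree rooted at H contains: H, M
Count = 2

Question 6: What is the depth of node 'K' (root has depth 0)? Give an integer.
Path from root to K: B -> E -> K
Depth = number of edges = 2

Answer: 2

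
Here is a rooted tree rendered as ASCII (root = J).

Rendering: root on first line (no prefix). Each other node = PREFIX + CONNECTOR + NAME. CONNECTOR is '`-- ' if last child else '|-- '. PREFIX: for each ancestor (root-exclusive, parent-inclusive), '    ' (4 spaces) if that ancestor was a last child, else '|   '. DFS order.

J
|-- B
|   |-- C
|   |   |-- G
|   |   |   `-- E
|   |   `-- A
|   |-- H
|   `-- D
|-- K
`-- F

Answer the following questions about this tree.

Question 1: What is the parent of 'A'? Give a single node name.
Scan adjacency: A appears as child of C

Answer: C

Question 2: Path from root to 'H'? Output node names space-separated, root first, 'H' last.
Answer: J B H

Derivation:
Walk down from root: J -> B -> H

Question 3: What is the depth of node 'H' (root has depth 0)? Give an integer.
Answer: 2

Derivation:
Path from root to H: J -> B -> H
Depth = number of edges = 2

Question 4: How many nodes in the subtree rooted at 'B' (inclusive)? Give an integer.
Answer: 7

Derivation:
Subtree rooted at B contains: A, B, C, D, E, G, H
Count = 7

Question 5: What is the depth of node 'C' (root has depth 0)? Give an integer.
Answer: 2

Derivation:
Path from root to C: J -> B -> C
Depth = number of edges = 2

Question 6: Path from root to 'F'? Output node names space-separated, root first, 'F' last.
Walk down from root: J -> F

Answer: J F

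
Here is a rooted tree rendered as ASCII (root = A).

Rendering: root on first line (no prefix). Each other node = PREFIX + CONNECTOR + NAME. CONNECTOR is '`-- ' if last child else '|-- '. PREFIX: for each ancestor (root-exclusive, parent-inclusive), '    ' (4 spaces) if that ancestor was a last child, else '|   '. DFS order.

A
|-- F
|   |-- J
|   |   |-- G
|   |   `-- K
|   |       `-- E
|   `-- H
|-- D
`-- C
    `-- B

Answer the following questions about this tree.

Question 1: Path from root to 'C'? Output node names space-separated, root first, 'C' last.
Walk down from root: A -> C

Answer: A C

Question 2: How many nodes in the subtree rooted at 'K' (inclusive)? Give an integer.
Subtree rooted at K contains: E, K
Count = 2

Answer: 2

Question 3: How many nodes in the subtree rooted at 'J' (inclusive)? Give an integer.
Subtree rooted at J contains: E, G, J, K
Count = 4

Answer: 4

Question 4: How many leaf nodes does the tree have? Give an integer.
Leaves (nodes with no children): B, D, E, G, H

Answer: 5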